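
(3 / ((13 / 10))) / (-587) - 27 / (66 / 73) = -5014227 / 167882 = -29.87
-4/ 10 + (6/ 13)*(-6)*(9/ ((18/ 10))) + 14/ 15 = -2596/ 195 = -13.31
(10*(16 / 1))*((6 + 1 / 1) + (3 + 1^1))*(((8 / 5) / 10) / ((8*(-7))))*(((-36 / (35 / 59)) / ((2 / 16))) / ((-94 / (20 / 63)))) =-664576 / 80605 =-8.24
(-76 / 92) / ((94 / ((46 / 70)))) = -19 / 3290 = -0.01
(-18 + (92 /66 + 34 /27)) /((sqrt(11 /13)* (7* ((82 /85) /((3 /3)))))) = -193715* sqrt(143) /937629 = -2.47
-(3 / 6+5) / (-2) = 11 / 4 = 2.75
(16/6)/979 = 8/2937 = 0.00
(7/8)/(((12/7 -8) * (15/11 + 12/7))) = -0.05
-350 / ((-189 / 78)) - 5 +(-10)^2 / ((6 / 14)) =3355 / 9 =372.78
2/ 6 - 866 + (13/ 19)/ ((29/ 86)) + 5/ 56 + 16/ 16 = -79844375/ 92568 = -862.55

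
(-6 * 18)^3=-1259712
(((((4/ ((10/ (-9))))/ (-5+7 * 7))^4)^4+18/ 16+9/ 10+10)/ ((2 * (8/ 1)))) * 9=49729095144850971258927181699666569/ 7351956778171545760000000000000000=6.76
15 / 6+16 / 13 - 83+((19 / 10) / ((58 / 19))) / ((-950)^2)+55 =-457474987 / 18850000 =-24.27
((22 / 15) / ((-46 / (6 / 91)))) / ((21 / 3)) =-22 / 73255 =-0.00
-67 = -67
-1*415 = -415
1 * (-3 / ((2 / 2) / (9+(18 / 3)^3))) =-675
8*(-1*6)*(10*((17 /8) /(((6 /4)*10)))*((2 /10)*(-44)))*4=11968 /5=2393.60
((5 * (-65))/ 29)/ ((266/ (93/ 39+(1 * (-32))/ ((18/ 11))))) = 7175/ 9918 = 0.72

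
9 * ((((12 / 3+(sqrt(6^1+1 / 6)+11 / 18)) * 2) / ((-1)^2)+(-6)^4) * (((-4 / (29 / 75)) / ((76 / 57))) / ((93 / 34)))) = -29954850 / 899-7650 * sqrt(222) / 899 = -33446.98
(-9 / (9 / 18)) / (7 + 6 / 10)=-2.37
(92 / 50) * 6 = 276 / 25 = 11.04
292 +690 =982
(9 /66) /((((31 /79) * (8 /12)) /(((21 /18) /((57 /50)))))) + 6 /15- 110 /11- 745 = -97711943 /129580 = -754.07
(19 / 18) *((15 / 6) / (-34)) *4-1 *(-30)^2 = -275495 / 306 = -900.31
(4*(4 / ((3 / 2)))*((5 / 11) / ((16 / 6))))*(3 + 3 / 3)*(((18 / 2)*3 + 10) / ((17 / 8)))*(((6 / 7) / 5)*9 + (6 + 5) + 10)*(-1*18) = -51383.25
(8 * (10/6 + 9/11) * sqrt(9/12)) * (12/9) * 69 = 30176 * sqrt(3)/33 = 1583.83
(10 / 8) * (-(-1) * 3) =15 / 4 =3.75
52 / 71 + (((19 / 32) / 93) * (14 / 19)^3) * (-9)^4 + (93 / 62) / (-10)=68888753 / 3972805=17.34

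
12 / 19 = 0.63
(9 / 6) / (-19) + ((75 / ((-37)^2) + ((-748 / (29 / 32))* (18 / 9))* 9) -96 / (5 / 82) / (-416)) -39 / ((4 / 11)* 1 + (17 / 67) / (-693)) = -24744585435339009 / 1654002814490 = -14960.43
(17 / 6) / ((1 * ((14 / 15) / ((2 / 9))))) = 85 / 126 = 0.67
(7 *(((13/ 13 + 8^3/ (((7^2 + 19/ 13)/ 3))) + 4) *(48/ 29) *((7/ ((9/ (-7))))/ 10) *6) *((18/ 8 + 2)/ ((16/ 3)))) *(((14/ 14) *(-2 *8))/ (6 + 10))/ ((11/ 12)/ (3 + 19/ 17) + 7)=1067527818/ 7213663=147.99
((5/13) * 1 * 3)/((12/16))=20/13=1.54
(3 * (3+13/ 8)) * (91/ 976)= 10101/ 7808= 1.29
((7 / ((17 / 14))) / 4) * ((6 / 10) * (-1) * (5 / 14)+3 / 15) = -7 / 340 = -0.02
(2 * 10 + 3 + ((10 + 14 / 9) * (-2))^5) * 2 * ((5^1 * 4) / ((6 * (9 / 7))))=-54505859889740 / 1594323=-34187463.83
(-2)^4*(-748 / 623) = -11968 / 623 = -19.21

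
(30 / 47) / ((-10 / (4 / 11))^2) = 0.00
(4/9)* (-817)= -3268/9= -363.11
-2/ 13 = -0.15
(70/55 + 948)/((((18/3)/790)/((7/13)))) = 28872130/429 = 67301.00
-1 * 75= -75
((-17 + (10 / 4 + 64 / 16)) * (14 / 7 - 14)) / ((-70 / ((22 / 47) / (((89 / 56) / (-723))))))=8016624 / 20915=383.30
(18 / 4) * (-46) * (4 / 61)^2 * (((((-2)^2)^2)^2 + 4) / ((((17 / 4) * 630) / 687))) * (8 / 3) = -70114304 / 442799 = -158.34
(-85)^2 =7225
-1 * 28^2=-784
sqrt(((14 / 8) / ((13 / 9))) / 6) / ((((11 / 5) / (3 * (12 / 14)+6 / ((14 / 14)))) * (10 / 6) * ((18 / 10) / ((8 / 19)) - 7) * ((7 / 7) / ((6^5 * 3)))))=-41990400 * sqrt(546) / 109109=-8992.61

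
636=636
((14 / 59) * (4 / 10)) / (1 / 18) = 504 / 295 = 1.71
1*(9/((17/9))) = 81/17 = 4.76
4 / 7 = 0.57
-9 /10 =-0.90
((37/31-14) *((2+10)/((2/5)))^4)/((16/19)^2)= -7255423125/496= -14627869.20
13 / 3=4.33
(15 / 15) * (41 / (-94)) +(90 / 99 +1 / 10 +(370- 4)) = 947591 / 2585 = 366.57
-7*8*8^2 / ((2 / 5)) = -8960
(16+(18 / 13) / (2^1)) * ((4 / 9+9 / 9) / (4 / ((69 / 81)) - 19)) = -713 / 423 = -1.69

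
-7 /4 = -1.75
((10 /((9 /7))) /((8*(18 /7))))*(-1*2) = -245 /324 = -0.76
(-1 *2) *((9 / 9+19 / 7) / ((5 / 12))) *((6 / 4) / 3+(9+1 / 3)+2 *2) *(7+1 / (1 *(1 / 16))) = -198536 / 35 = -5672.46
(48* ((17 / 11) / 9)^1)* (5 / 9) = 1360 / 297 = 4.58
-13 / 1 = -13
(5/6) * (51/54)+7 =841/108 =7.79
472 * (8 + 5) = 6136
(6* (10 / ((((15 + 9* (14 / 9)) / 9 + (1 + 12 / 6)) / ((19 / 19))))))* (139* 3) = 56295 / 14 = 4021.07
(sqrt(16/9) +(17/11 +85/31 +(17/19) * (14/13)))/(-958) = -831862/121034199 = -0.01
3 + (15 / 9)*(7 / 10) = 25 / 6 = 4.17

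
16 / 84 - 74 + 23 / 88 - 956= -1902605 / 1848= -1029.55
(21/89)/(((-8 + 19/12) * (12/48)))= -144/979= -0.15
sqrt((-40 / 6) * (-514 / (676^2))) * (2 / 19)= sqrt(7710) / 9633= 0.01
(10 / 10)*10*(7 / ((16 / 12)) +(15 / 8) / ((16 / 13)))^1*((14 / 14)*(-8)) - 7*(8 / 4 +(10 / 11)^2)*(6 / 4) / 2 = -556.71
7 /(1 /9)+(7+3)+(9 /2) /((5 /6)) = 392 /5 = 78.40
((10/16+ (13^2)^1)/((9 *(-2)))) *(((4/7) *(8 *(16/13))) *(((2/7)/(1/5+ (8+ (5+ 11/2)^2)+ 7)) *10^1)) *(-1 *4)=69478400/14384097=4.83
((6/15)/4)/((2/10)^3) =25/2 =12.50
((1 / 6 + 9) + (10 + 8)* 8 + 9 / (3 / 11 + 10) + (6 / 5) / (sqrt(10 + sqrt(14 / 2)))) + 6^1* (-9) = 6 / (5* sqrt(sqrt(7) + 10)) + 67829 / 678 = 100.38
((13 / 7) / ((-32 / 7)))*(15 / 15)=-13 / 32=-0.41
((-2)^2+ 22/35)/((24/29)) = 783/140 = 5.59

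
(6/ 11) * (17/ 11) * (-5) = -510/ 121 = -4.21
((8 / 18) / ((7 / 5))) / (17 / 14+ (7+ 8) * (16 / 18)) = 40 / 1833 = 0.02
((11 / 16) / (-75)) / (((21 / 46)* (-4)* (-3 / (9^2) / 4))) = -759 / 1400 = -0.54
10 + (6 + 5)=21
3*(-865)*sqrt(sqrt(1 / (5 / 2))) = -519*2^(1 / 4)*5^(3 / 4) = -2063.73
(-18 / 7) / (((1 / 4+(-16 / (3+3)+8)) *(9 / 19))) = -456 / 469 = -0.97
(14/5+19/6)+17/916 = 5.99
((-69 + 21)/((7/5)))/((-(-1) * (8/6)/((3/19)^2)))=-1620/2527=-0.64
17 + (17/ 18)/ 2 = 629/ 36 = 17.47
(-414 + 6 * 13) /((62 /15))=-2520 /31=-81.29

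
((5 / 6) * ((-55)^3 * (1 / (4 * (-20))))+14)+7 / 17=2851895 / 1632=1747.48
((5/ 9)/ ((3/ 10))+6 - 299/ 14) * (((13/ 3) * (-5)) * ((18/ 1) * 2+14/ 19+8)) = 141025625/ 10773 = 13090.65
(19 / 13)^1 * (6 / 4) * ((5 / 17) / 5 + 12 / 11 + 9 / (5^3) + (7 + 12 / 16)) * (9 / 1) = 430333641 / 2431000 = 177.02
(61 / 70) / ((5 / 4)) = 122 / 175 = 0.70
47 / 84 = 0.56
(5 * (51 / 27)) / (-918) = -0.01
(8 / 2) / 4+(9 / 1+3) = 13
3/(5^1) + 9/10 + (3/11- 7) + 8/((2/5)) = 325/22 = 14.77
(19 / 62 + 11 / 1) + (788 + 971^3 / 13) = 56761558123 / 806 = 70423769.38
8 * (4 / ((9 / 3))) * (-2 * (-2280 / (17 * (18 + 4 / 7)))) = 34048 / 221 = 154.06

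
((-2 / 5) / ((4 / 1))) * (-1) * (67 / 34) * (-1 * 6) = -201 / 170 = -1.18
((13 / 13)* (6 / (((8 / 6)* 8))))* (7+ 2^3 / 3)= 5.44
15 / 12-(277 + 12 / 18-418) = 141.58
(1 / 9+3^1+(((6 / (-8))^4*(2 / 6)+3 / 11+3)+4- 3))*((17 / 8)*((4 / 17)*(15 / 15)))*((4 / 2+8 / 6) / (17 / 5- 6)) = -4745225 / 988416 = -4.80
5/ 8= 0.62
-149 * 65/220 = -1937/44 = -44.02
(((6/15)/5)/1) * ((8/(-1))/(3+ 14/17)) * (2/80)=-0.00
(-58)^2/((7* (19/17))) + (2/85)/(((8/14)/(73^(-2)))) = 51808325771/120488690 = 429.98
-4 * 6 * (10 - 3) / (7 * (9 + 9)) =-4 / 3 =-1.33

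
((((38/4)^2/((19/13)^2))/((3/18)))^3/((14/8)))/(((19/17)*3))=738501777/266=2776322.47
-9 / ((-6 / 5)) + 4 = 23 / 2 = 11.50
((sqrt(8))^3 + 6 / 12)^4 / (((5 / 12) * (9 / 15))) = 65568 * sqrt(2) + 4206593 / 4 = 1144375.40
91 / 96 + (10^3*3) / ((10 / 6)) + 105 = 1905.95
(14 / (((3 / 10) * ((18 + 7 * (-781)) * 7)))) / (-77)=20 / 1258719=0.00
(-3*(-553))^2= 2752281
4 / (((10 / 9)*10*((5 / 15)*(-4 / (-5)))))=27 / 20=1.35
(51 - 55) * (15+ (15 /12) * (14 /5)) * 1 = -74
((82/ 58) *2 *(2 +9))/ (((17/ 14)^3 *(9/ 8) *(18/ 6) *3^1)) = 1.72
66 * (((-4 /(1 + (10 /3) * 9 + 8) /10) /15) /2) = -22 /975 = -0.02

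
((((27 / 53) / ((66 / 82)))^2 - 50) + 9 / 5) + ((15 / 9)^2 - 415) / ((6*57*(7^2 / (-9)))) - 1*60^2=-7420033276543 / 2034235665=-3647.58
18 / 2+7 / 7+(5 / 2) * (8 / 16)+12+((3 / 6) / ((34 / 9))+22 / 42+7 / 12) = 11657 / 476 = 24.49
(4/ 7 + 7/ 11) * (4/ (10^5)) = 93/ 1925000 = 0.00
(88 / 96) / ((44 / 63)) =21 / 16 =1.31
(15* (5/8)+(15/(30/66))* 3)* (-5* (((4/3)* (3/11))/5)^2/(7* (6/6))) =-1734/4235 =-0.41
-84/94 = -0.89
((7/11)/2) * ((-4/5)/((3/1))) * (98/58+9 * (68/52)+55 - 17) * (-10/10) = 54320/12441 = 4.37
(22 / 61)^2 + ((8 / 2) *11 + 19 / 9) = 1548571 / 33489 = 46.24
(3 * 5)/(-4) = -15/4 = -3.75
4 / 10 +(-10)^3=-4998 / 5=-999.60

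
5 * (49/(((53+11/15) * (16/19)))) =69825/12896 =5.41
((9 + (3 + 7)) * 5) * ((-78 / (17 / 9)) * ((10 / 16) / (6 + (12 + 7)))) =-6669 / 68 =-98.07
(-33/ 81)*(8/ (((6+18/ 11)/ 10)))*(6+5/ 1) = -26620/ 567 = -46.95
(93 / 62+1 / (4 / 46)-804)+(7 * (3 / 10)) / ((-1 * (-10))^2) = -790979 / 1000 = -790.98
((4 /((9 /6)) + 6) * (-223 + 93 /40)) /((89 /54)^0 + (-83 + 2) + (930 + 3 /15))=-8827 /3924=-2.25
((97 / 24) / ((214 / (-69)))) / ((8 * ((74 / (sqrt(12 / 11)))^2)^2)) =-20079 / 3105889595776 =-0.00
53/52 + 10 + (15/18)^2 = 2741/234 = 11.71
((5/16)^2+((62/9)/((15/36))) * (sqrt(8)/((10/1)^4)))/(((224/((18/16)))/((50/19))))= 93 * sqrt(2)/2128000+5625/4358144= 0.00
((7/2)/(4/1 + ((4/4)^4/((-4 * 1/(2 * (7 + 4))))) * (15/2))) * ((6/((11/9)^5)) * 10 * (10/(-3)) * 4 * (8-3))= 3306744000/23996599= 137.80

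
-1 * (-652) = 652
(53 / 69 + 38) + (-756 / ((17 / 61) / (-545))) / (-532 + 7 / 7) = -190004995 / 69207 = -2745.46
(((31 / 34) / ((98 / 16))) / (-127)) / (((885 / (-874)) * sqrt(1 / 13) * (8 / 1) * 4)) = 13547 * sqrt(13) / 374500140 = 0.00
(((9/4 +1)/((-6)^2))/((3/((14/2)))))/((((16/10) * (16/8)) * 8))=455/55296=0.01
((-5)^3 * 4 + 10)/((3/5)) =-2450/3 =-816.67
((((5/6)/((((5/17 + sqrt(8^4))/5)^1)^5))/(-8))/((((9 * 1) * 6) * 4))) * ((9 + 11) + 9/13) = -0.00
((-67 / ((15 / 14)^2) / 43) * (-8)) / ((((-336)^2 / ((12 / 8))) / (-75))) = -67 / 6192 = -0.01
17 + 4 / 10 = 87 / 5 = 17.40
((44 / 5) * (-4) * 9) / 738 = -88 / 205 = -0.43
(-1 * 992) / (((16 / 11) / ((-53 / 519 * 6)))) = 72292 / 173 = 417.87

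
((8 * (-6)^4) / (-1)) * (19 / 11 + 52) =-6127488 / 11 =-557044.36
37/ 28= 1.32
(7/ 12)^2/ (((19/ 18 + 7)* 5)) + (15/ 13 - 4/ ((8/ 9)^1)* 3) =-930263/ 75400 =-12.34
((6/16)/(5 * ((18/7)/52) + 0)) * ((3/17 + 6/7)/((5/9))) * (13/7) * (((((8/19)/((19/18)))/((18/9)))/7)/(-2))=-561249/7517825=-0.07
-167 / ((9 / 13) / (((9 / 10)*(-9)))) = 19539 / 10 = 1953.90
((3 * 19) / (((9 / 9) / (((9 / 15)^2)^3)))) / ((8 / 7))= 290871 / 125000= 2.33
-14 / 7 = -2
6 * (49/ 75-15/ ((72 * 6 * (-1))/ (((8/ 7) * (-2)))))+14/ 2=5483/ 525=10.44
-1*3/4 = -0.75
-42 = -42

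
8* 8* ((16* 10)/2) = 5120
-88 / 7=-12.57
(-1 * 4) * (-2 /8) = 1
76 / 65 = 1.17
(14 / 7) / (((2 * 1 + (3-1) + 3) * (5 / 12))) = 24 / 35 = 0.69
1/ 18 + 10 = 181/ 18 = 10.06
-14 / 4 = -7 / 2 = -3.50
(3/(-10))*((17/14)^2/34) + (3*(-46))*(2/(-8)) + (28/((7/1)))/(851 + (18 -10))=34.49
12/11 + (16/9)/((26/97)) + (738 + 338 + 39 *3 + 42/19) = 29415343/24453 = 1202.93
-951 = -951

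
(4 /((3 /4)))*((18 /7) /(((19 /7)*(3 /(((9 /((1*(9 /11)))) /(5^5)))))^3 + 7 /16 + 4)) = 100176384 /90426269563663843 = 0.00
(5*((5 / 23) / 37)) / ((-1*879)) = -25 / 748029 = -0.00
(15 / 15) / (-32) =-1 / 32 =-0.03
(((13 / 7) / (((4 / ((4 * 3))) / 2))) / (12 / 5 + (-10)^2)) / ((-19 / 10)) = -975 / 17024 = -0.06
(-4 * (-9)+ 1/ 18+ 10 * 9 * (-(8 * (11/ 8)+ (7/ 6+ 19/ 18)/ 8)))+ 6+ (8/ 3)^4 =-149425/ 162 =-922.38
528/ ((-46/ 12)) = -137.74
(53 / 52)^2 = 2809 / 2704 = 1.04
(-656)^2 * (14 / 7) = 860672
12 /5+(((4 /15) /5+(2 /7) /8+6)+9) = 36727 /2100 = 17.49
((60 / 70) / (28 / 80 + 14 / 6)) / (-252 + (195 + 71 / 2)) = -720 / 48461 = -0.01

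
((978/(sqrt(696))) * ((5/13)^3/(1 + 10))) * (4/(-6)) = -20375 * sqrt(174)/2102529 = -0.13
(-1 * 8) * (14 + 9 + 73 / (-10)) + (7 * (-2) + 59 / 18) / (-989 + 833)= -1762459 / 14040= -125.53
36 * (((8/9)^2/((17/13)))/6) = 1664/459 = 3.63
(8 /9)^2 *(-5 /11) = -0.36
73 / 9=8.11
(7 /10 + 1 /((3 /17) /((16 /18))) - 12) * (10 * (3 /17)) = -1691 /153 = -11.05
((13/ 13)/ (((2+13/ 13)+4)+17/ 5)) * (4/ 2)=0.19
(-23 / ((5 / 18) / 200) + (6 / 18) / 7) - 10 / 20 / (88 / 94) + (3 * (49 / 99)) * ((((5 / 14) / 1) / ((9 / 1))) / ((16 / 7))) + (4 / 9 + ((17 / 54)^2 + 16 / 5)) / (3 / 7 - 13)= -37184202221 / 2245320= -16560.76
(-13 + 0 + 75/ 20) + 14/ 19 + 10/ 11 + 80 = 60523/ 836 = 72.40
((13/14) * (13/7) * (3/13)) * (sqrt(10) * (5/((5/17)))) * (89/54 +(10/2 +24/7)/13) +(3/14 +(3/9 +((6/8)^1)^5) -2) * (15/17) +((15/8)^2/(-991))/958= -3647997565/3402570752 +191845 * sqrt(10)/12348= 48.06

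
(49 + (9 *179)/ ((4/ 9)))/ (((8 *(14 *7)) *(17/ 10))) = 73475/ 26656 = 2.76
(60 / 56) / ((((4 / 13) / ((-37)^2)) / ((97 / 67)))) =25894635 / 3752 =6901.56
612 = 612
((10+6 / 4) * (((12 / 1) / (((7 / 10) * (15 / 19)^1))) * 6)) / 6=1748 / 7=249.71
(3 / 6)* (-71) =-71 / 2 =-35.50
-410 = -410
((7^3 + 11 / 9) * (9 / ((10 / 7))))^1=10843 / 5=2168.60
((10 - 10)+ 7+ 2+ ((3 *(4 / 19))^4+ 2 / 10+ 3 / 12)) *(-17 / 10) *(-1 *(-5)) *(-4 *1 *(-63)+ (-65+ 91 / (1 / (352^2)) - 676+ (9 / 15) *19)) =-920896093.45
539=539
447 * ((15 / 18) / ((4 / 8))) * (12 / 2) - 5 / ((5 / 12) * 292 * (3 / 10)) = 326300 / 73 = 4469.86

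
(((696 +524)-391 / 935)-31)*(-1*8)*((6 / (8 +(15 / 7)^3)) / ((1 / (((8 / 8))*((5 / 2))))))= -7995.10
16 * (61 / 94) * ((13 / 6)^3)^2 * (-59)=-17371685591 / 274104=-63376.26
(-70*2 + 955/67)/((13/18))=-151650/871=-174.11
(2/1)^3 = 8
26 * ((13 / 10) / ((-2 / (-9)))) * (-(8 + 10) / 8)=-13689 / 40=-342.22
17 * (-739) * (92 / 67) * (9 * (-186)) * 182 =352134055728 / 67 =5255732175.04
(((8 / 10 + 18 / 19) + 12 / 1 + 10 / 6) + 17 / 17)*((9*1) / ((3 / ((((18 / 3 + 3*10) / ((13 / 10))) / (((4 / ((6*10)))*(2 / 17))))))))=42944040 / 247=173862.51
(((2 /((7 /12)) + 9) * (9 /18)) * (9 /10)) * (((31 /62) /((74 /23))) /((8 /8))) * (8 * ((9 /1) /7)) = 162081 /18130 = 8.94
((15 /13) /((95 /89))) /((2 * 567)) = 0.00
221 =221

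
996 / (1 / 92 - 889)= -91632 / 81787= -1.12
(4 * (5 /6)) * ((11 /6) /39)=55 /351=0.16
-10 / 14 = -5 / 7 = -0.71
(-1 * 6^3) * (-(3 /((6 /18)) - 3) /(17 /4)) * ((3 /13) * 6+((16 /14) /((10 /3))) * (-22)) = -14525568 /7735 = -1877.90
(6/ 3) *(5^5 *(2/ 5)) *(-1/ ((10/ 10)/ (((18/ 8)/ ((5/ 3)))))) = -3375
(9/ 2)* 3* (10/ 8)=135/ 8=16.88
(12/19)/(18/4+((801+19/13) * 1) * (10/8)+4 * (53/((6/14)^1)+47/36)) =2808/6702193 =0.00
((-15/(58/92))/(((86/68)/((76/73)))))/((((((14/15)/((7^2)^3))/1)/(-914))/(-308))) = -63268855118884800/91031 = -695025377276.80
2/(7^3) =2/343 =0.01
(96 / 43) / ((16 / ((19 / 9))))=38 / 129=0.29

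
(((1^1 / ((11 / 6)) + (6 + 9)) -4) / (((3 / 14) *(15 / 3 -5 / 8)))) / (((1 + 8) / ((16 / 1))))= 32512 / 1485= 21.89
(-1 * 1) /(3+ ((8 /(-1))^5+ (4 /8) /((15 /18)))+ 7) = 5 /163787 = 0.00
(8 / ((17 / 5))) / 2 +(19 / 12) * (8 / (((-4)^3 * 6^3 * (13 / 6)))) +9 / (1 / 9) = 62764093 / 763776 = 82.18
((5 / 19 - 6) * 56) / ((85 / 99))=-374.18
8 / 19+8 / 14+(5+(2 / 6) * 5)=3056 / 399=7.66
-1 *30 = -30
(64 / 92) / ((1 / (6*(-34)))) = -3264 / 23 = -141.91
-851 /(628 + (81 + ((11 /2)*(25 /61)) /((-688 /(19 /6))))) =-428577216 /357058519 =-1.20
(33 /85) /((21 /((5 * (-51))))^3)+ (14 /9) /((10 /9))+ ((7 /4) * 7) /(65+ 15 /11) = -694613939 /1001560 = -693.53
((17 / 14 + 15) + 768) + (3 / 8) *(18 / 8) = 175853 / 224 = 785.06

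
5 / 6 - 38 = -223 / 6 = -37.17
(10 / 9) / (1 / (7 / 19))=0.41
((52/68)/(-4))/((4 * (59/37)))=-481/16048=-0.03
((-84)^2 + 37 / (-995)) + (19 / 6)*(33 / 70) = 39324143 / 5572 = 7057.46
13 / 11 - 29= -306 / 11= -27.82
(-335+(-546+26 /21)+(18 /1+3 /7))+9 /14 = -36149 /42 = -860.69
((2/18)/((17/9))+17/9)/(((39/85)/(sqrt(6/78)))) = 1490 * sqrt(13)/4563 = 1.18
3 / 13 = 0.23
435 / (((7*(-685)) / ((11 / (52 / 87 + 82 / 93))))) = -860343 / 1275470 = -0.67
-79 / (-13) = 79 / 13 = 6.08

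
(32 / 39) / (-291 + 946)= 32 / 25545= 0.00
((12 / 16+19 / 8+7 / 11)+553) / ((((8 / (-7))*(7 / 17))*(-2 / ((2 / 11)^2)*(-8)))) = -832915 / 340736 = -2.44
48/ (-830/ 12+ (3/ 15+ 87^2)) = 1440/ 225001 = 0.01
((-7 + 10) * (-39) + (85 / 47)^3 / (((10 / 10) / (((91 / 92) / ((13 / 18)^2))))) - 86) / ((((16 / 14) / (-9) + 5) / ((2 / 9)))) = -83349500584 / 9530224639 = -8.75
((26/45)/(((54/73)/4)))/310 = 1898/188325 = 0.01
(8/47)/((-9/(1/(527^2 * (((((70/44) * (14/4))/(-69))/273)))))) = 105248/456864205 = 0.00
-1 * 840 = -840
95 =95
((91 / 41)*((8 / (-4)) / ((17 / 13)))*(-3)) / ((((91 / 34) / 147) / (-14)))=-321048 / 41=-7830.44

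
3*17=51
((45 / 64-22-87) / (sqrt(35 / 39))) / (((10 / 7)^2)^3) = -116489317 * sqrt(1365) / 320000000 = -13.45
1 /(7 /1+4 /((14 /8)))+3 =202 /65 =3.11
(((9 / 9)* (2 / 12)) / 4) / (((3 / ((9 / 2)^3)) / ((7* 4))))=567 / 16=35.44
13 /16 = 0.81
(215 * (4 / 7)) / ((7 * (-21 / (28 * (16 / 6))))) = -27520 / 441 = -62.40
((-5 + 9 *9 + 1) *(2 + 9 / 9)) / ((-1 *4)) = -231 / 4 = -57.75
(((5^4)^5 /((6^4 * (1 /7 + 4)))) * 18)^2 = 445652403868734836578369140625 /4359744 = 102219855998135403495794.50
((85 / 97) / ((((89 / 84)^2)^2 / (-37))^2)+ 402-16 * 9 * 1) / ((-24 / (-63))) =4063057447465956724533 / 1527396456612407428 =2660.12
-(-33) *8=264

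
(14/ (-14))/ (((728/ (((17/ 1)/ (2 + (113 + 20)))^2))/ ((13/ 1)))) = -289/ 1020600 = -0.00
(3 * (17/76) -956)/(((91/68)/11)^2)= -781207460/12103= -64546.60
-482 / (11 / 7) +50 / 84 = -141433 / 462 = -306.13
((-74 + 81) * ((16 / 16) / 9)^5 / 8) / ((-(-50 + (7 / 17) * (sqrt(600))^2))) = -119 / 1582513200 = -0.00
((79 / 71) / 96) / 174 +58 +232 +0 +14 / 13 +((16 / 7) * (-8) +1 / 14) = 29448582901 / 107924544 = 272.86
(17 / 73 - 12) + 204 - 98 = 6879 / 73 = 94.23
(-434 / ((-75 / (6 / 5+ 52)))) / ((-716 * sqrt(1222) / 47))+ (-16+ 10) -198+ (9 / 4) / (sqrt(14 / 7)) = -204 -28861 * sqrt(1222) / 1745250+ 9 * sqrt(2) / 8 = -202.99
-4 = -4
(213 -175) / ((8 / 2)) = 19 / 2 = 9.50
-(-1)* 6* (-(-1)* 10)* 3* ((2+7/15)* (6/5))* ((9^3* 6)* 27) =314613072/5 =62922614.40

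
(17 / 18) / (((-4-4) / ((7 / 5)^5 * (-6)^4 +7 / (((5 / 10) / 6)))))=-31229527 / 37500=-832.79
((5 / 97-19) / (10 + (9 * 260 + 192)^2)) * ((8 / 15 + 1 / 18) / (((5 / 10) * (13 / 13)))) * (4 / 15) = -194828 / 209881225575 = -0.00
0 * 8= 0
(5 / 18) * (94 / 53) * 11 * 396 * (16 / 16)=113740 / 53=2146.04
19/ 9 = 2.11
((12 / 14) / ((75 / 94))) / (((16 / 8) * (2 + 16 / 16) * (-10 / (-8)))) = 376 / 2625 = 0.14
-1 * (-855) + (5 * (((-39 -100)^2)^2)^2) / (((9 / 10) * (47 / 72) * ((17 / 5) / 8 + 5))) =2229658675386947616145 / 10199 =218615420667413238.17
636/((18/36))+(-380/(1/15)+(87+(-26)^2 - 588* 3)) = -5429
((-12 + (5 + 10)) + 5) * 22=176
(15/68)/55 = 3/748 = 0.00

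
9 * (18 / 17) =162 / 17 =9.53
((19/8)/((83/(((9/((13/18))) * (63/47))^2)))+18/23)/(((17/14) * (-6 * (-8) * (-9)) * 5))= -0.00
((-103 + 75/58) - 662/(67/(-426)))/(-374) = -15961463/1453364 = -10.98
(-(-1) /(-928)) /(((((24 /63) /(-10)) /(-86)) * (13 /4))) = -4515 /6032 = -0.75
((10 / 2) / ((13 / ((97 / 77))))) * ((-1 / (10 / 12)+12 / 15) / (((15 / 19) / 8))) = -1.96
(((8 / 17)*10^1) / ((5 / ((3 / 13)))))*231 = 11088 / 221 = 50.17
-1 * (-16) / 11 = 16 / 11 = 1.45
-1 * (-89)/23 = 89/23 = 3.87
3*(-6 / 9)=-2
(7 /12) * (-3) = -1.75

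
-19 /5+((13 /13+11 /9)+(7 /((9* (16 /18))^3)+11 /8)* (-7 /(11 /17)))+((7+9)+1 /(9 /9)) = 101203 /253440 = 0.40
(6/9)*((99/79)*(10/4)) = 165/79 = 2.09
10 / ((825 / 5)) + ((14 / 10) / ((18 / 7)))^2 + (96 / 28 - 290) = -286.21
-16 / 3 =-5.33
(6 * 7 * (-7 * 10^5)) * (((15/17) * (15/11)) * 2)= -13230000000/187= -70748663.10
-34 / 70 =-17 / 35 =-0.49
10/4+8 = 10.50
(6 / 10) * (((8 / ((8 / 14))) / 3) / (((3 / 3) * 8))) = 7 / 20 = 0.35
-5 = -5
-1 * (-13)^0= -1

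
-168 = -168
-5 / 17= -0.29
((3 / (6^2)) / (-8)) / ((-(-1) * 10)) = -1 / 960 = -0.00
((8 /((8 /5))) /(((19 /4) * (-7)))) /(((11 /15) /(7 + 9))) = -3.28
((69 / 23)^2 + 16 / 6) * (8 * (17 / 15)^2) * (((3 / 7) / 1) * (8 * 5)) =2055.11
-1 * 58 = -58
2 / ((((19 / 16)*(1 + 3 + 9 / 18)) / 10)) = 640 / 171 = 3.74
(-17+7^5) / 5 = 3358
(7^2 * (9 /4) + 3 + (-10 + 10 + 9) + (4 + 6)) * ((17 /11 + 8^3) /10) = 2988321 /440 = 6791.64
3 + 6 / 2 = 6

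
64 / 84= 16 / 21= 0.76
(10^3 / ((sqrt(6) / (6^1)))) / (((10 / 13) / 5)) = 6500* sqrt(6) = 15921.68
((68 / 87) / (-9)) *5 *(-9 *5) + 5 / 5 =1787 / 87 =20.54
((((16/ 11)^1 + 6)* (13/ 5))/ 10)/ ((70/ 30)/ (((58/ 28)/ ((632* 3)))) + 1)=0.00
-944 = -944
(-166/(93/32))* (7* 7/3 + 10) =-419648/279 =-1504.11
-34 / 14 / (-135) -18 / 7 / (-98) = 2048 / 46305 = 0.04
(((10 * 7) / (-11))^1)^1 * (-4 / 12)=70 / 33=2.12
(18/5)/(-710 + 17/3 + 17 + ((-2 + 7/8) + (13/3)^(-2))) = -73008/13960855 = -0.01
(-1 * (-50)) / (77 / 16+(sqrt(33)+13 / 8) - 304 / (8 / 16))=-700000 / 8421107 - 12800 * sqrt(33) / 92632177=-0.08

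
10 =10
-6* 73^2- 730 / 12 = -192209 / 6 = -32034.83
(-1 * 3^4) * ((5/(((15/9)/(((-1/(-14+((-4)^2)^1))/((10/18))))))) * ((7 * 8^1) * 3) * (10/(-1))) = -367416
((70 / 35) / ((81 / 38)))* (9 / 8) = 1.06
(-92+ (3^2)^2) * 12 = -132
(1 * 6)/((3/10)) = 20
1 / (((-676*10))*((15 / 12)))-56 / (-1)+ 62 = 997099 / 8450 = 118.00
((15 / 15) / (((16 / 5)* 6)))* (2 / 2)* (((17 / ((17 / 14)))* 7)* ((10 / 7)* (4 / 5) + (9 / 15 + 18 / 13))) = 9961 / 624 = 15.96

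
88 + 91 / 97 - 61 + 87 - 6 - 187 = -7572 / 97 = -78.06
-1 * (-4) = 4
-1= -1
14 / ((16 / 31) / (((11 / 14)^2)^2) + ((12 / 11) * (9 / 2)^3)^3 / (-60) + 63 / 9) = -1016671040 / 1188386800261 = -0.00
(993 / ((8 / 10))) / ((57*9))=1655 / 684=2.42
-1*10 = -10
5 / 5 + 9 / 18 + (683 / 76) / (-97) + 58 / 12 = 138019 / 22116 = 6.24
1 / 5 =0.20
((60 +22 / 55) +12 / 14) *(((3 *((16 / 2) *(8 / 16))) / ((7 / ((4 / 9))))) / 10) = 17152 / 3675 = 4.67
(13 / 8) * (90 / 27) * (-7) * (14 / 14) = -455 / 12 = -37.92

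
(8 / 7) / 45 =8 / 315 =0.03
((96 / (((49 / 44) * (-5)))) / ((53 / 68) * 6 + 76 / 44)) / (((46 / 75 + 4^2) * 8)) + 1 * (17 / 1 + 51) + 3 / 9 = 2996710141 / 43867299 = 68.31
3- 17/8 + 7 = 63/8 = 7.88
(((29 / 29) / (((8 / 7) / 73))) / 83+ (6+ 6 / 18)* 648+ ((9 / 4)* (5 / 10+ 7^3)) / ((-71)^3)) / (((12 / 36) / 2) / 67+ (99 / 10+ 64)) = 245096861708685 / 4412739121472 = 55.54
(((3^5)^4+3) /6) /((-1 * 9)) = -581130734 /9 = -64570081.56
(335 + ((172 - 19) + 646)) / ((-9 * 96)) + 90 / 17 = 1083 / 272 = 3.98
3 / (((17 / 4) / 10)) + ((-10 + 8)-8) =-50 / 17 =-2.94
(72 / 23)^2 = 5184 / 529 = 9.80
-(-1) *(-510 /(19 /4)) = -2040 /19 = -107.37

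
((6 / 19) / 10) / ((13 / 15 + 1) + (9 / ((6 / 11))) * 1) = 18 / 10469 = 0.00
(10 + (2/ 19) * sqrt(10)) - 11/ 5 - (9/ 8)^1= 2 * sqrt(10)/ 19 + 267/ 40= 7.01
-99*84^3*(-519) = 30453724224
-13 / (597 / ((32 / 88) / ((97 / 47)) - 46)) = 211874 / 212333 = 1.00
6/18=1/3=0.33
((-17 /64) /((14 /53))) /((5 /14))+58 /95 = -13407 /6080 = -2.21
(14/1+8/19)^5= 1544375182624/2476099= 623713.02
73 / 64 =1.14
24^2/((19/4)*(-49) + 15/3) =-2304/911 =-2.53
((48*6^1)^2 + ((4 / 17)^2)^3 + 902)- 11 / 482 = 975489946661281 / 11634308258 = 83845.98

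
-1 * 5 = -5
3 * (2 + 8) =30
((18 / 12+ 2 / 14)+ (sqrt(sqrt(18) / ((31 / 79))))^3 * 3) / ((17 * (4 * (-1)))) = -1.59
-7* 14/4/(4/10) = -245/4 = -61.25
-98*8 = -784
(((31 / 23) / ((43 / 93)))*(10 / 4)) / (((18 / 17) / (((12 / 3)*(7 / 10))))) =114359 / 5934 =19.27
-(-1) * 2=2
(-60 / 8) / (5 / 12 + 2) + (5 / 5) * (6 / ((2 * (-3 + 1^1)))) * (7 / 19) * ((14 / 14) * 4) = -2928 / 551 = -5.31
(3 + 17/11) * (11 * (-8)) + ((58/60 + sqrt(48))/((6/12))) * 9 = -257.89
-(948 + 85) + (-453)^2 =204176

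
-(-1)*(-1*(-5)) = 5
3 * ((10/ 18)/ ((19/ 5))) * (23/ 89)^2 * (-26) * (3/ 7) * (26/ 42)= -4470050/ 22123353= -0.20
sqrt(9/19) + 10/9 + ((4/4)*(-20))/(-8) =3*sqrt(19)/19 + 65/18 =4.30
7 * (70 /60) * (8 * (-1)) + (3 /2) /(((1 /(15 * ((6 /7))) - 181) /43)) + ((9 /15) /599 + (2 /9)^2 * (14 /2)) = -258116874646 /3950174385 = -65.34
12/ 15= 4/ 5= 0.80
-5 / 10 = -1 / 2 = -0.50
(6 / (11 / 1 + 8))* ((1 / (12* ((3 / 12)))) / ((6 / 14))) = 14 / 57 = 0.25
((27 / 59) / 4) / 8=27 / 1888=0.01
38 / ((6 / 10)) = 190 / 3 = 63.33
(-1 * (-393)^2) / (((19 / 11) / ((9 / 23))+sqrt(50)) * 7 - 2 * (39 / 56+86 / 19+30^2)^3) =19218226640987177108952514560 * sqrt(2) / 7824433126807255574504734337783739018481+814594784422711784516512526245794048 / 7824433126807255574504734337783739018481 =0.00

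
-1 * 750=-750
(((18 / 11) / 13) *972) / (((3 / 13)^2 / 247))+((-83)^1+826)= 6250357 / 11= 568214.27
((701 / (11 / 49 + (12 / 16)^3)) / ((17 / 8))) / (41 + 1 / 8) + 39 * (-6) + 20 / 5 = -352402718 / 1619573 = -217.59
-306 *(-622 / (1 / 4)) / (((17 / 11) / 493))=242863632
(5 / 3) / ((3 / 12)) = 20 / 3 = 6.67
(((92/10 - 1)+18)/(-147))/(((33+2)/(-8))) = 1048/25725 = 0.04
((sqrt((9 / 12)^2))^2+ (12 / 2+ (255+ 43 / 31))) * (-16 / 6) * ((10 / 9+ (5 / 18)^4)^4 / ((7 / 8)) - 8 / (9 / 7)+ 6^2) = -437343097138392846025653559 / 19764283685970714476544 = -22127.95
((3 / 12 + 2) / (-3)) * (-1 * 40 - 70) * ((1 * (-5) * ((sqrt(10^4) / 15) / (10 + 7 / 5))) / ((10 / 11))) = -15125 / 57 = -265.35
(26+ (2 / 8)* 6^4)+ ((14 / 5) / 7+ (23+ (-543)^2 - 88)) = 1475672 / 5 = 295134.40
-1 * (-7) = 7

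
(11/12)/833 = 11/9996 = 0.00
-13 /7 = -1.86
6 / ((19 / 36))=216 / 19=11.37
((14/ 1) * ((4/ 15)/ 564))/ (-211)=-14/ 446265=-0.00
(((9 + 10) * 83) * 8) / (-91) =-12616 / 91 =-138.64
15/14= 1.07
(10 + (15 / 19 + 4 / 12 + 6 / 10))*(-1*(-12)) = 13364 / 95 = 140.67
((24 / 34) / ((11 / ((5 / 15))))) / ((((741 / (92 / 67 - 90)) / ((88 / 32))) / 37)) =-219706 / 843999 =-0.26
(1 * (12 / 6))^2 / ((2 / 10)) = 20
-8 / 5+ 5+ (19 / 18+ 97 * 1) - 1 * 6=8591 / 90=95.46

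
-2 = -2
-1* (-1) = 1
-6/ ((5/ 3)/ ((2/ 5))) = -36/ 25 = -1.44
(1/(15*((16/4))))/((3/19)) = 19/180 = 0.11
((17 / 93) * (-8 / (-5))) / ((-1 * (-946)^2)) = -34 / 104033985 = -0.00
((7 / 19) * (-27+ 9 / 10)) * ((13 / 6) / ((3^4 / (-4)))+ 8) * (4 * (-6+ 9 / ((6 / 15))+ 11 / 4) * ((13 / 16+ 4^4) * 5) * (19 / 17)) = -61594440061 / 7344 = -8387042.49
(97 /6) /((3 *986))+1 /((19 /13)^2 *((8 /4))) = 1534723 /6407028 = 0.24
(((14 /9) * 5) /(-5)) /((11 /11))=-14 /9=-1.56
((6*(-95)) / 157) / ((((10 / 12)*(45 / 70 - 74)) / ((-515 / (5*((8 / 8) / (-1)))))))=6.12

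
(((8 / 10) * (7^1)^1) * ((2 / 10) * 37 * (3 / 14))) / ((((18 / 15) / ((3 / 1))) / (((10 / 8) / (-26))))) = -111 / 104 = -1.07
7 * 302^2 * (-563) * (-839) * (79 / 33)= 23823708848884 / 33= 721930571178.30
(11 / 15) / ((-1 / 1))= -11 / 15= -0.73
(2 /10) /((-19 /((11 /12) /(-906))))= 0.00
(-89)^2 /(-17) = -7921 /17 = -465.94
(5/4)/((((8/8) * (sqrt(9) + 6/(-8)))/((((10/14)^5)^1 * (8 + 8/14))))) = 312500/352947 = 0.89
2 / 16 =1 / 8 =0.12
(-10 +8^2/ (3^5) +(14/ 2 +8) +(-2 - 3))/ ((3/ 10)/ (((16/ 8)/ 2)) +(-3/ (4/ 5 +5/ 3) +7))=23680/ 546993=0.04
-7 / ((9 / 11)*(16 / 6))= -3.21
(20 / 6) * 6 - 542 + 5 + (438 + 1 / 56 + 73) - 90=-95.98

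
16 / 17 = 0.94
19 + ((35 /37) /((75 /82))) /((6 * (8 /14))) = 128549 /6660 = 19.30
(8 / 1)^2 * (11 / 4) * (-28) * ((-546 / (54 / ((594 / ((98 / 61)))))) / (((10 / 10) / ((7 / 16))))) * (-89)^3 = -5682086798388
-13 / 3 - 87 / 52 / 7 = -4993 / 1092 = -4.57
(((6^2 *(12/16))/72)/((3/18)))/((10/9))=81/40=2.02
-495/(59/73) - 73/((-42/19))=-579.43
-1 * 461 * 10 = -4610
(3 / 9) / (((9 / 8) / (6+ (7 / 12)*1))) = 158 / 81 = 1.95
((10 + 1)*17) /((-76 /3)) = -561 /76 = -7.38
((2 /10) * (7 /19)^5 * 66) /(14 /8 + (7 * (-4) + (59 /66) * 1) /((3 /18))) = -48807528 /87641524105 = -0.00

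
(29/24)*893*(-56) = -181279/3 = -60426.33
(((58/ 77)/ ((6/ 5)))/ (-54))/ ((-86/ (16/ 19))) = 580/ 5095629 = 0.00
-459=-459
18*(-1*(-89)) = 1602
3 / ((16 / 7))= 21 / 16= 1.31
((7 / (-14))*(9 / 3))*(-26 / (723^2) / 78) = 1 / 1045458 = 0.00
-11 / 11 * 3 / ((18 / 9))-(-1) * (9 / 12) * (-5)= -21 / 4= -5.25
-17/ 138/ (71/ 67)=-1139/ 9798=-0.12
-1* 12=-12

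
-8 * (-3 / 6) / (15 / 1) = 4 / 15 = 0.27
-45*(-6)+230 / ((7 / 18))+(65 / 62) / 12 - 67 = 4137839 / 5208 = 794.52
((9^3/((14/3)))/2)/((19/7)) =2187/76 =28.78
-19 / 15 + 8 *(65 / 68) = 1627 / 255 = 6.38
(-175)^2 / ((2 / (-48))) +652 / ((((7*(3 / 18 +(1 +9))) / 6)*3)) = -313837176 / 427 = -734981.68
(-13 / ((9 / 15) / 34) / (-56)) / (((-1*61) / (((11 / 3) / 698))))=-12155 / 10729656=-0.00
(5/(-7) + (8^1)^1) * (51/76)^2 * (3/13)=397953/525616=0.76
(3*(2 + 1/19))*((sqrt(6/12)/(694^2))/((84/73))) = 2847*sqrt(2)/512460704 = 0.00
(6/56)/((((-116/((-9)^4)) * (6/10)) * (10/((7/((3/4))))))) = -9.43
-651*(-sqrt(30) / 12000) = 0.30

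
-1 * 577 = -577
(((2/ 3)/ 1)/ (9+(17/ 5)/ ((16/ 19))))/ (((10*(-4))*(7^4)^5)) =-0.00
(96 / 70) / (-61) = -48 / 2135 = -0.02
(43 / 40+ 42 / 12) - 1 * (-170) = 6983 / 40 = 174.58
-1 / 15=-0.07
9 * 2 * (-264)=-4752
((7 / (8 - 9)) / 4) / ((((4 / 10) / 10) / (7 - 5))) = -175 / 2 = -87.50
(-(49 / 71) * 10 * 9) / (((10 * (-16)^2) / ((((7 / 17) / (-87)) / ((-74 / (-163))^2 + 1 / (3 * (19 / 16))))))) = 1558351557 / 6606200757248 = 0.00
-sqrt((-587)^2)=-587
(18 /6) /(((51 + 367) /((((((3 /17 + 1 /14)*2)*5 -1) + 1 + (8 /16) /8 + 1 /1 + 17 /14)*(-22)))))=-27165 /36176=-0.75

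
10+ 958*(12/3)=3842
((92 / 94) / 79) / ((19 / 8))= 0.01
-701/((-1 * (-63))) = -701/63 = -11.13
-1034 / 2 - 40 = -557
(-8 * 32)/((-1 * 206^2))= 64/10609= 0.01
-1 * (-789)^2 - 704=-623225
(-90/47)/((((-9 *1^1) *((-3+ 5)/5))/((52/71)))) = 1300/3337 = 0.39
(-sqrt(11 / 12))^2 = 11 / 12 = 0.92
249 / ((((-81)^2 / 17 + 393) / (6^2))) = 25398 / 2207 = 11.51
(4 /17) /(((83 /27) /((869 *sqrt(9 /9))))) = 93852 /1411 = 66.51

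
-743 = -743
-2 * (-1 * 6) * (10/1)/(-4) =-30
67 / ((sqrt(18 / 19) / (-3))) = -67 * sqrt(38) / 2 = -206.51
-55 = -55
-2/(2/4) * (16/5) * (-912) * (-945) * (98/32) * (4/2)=-67568256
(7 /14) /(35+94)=0.00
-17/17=-1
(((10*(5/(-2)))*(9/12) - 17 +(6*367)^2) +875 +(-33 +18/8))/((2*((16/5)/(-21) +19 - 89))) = -1018418625/29464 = -34564.85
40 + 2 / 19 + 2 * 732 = 28578 / 19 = 1504.11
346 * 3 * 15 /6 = 2595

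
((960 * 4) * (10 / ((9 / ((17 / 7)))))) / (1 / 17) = 3699200 / 21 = 176152.38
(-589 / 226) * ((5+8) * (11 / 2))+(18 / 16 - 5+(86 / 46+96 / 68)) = -66075355 / 353464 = -186.94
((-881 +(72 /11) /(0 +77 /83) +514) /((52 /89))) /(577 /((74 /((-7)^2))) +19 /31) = -31122350459 /19332431118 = -1.61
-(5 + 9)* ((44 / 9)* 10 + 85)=-16870 / 9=-1874.44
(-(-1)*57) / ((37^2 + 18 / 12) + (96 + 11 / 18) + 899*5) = 513 / 53659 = 0.01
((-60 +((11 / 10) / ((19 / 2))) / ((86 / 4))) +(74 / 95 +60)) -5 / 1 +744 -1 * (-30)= 3144569 / 4085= 769.78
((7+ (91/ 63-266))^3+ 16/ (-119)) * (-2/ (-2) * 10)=-14821332820720/ 86751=-170849129.36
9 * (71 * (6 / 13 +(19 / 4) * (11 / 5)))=1812843 / 260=6972.47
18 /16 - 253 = -251.88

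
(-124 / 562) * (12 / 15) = -248 / 1405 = -0.18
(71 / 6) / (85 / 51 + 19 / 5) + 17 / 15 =8113 / 2460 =3.30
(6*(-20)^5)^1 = -19200000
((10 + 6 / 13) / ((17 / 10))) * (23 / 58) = 920 / 377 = 2.44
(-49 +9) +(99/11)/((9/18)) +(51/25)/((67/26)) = -21.21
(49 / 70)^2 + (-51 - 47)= -9751 / 100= -97.51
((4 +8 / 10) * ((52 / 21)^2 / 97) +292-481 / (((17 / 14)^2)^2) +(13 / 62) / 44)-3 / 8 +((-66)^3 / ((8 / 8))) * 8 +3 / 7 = -18680026703677376507 / 8122114903980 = -2299896.88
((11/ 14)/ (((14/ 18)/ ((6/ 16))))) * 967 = 287199/ 784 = 366.33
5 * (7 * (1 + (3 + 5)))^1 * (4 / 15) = 84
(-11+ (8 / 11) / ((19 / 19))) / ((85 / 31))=-3503 / 935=-3.75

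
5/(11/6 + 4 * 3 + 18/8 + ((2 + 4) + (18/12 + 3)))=60/319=0.19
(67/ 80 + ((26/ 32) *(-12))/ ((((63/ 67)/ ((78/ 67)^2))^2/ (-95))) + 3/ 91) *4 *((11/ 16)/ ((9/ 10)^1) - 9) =-261159636252143/ 4117669920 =-63424.13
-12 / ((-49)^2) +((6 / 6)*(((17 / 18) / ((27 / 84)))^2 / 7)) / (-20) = -5250883 / 78764805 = -0.07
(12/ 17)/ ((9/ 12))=16/ 17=0.94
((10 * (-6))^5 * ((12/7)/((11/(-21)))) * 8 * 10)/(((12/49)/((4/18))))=2032128000000/11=184738909090.91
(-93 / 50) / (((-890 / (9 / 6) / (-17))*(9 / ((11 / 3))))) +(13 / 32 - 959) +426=-568833313 / 1068000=-532.62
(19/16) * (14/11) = 133/88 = 1.51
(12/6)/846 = 1/423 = 0.00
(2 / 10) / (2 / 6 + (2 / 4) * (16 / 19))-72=-15423 / 215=-71.73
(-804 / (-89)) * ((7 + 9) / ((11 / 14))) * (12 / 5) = 2161152 / 4895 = 441.50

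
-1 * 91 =-91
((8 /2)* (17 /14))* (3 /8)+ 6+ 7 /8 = 487 /56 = 8.70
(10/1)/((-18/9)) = -5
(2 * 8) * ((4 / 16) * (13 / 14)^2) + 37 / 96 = 18037 / 4704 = 3.83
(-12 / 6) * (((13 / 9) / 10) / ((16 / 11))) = -143 / 720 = -0.20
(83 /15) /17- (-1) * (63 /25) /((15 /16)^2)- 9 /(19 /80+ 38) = 288355253 /97505625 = 2.96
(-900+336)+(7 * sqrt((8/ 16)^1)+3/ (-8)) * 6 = -2265/ 4+21 * sqrt(2) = -536.55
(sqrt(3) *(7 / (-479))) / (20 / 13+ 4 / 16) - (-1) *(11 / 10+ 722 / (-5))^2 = 2053489 / 100 - 364 *sqrt(3) / 44547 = 20534.88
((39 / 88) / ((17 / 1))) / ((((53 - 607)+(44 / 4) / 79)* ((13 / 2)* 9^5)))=-79 / 644199789420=-0.00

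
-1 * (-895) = 895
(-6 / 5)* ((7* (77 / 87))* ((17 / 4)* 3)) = -27489 / 290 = -94.79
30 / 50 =3 / 5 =0.60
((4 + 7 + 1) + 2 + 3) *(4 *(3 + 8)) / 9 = 748 / 9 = 83.11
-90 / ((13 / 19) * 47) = -1710 / 611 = -2.80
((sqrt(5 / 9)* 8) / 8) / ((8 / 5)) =5* sqrt(5) / 24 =0.47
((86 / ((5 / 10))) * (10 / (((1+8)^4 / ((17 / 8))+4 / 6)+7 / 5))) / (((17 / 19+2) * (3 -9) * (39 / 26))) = -555560 / 25998951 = -0.02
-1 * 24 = -24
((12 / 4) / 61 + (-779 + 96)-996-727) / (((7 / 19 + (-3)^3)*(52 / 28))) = 48.65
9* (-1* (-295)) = 2655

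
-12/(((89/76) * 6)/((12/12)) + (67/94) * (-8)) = -21432/2365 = -9.06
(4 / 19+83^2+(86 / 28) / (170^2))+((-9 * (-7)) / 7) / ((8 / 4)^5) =211849119593 / 30749600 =6889.49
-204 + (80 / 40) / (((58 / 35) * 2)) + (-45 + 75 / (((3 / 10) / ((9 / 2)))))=50843 / 58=876.60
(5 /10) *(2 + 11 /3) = 17 /6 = 2.83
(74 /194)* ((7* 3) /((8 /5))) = 3885 /776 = 5.01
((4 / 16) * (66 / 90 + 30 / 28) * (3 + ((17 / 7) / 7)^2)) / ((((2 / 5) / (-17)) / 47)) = -2812.24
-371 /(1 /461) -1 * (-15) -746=-171762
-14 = -14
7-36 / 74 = 241 / 37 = 6.51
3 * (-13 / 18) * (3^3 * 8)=-468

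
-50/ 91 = -0.55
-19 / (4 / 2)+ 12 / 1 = 5 / 2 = 2.50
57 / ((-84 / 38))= -361 / 14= -25.79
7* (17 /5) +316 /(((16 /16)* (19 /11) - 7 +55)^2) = 35797051 /1496045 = 23.93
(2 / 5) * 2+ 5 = 5.80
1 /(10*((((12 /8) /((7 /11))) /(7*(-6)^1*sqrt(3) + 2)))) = 14 /165 - 98*sqrt(3) /55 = -3.00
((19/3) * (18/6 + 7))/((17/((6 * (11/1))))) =4180/17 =245.88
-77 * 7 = -539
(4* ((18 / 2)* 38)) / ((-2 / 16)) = -10944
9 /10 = 0.90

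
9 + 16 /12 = 31 /3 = 10.33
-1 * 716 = -716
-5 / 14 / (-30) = 1 / 84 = 0.01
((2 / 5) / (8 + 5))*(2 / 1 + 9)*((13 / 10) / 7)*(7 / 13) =11 / 325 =0.03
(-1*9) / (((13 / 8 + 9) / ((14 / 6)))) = -168 / 85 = -1.98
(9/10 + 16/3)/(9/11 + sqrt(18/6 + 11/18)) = 2.29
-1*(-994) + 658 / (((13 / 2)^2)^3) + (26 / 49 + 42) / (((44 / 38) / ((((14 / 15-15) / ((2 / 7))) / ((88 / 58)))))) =-48540600127069 / 245298433380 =-197.88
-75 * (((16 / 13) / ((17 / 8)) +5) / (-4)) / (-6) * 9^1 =-277425 / 1768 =-156.91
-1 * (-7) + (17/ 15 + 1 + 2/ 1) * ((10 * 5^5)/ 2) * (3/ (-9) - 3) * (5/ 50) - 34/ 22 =-2130710/ 99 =-21522.32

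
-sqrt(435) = -20.86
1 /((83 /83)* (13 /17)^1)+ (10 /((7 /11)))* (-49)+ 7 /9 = -89846 /117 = -767.91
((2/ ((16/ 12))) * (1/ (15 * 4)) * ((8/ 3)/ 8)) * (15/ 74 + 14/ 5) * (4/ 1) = 1111/ 11100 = 0.10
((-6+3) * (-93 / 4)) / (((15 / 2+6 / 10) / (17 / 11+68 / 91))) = 39525 / 2002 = 19.74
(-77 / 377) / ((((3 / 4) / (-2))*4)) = 154 / 1131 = 0.14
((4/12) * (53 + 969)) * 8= 8176/3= 2725.33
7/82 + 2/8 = 55/164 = 0.34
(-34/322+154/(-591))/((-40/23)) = 34841/165480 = 0.21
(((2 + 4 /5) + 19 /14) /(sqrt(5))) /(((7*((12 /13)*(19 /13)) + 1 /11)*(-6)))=-180323*sqrt(5) /12407500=-0.03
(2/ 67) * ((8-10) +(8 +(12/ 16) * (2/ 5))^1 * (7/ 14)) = 43/ 670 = 0.06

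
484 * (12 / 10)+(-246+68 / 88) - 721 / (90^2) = 29891599 / 89100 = 335.48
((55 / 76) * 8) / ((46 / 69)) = 165 / 19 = 8.68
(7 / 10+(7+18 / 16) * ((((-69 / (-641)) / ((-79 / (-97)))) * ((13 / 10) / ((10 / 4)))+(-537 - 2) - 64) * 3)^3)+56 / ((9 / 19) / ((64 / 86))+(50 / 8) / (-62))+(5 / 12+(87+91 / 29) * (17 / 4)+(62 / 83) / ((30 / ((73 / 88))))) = -41729872698856989879514776271482720399 / 867873650167847456925275000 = -48082889359.28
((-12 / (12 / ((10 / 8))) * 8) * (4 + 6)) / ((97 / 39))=-3900 / 97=-40.21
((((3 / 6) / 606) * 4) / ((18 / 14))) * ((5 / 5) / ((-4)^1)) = -7 / 10908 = -0.00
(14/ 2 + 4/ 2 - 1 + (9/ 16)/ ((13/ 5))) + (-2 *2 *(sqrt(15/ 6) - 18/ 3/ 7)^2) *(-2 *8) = 2193693/ 10192 - 384 *sqrt(10)/ 7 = 41.76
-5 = -5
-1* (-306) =306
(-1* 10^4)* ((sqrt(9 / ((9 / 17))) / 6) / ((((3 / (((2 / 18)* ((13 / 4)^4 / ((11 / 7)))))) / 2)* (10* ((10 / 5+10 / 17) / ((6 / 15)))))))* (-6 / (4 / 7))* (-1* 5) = -2973914125* sqrt(17) / 418176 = -29322.01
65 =65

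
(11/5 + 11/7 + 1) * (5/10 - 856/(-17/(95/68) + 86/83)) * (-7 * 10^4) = -1134505983000/43889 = -25849437.97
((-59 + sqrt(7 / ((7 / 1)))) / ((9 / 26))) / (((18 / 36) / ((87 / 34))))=-43732 / 51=-857.49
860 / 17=50.59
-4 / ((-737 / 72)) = 288 / 737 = 0.39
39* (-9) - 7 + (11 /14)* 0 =-358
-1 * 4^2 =-16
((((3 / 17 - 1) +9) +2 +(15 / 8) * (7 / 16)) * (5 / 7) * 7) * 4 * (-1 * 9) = -1076805 / 544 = -1979.42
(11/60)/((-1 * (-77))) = 1/420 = 0.00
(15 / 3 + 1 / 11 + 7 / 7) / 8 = 67 / 88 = 0.76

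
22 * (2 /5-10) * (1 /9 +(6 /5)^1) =-20768 /75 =-276.91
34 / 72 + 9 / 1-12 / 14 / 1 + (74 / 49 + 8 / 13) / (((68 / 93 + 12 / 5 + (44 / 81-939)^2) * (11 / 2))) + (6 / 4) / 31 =60676409611365243053 / 7003709982045140364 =8.66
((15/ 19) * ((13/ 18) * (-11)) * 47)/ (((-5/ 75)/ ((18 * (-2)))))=-3024450/ 19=-159181.58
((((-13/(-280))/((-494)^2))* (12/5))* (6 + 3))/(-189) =-1/45991400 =-0.00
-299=-299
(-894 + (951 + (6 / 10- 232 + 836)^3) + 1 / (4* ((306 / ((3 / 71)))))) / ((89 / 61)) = 151476188.57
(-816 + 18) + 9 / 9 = -797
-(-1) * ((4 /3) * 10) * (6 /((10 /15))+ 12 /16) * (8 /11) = 1040 /11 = 94.55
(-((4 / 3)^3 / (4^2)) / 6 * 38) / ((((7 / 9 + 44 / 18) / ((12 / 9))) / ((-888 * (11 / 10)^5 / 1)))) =452875412 / 815625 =555.25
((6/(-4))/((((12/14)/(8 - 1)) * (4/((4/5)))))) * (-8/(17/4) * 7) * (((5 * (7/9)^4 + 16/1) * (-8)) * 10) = -5135933824/111537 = -46046.91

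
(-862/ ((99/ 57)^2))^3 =-30133071576720568/ 1291467969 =-23332418.84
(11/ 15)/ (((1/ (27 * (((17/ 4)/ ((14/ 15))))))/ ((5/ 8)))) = 25245/ 448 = 56.35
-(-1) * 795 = 795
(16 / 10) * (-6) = -48 / 5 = -9.60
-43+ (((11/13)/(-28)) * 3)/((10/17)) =-157081/3640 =-43.15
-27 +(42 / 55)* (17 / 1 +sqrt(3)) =-771 / 55 +42* sqrt(3) / 55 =-12.70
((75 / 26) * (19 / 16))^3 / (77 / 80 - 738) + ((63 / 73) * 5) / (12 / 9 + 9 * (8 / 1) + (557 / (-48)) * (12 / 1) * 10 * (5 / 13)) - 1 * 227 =-31710710480039883935 / 139655465565251584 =-227.06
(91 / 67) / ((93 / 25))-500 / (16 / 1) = -769775 / 24924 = -30.88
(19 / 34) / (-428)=-19 / 14552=-0.00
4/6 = 2/3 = 0.67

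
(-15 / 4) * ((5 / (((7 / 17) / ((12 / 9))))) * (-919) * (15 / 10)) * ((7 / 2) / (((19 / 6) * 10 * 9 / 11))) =859265 / 76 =11306.12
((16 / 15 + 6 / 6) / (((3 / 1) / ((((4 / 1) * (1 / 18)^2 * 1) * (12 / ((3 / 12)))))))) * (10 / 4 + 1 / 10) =6448 / 6075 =1.06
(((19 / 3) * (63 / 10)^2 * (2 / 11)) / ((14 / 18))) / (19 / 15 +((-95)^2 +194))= 96957 / 15213440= 0.01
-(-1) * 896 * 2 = 1792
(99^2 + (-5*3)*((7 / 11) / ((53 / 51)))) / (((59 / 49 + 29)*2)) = 69930693 / 431420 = 162.09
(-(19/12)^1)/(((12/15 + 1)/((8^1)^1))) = -190/27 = -7.04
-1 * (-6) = 6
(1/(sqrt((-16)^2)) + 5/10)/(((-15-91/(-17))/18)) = -1377/1312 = -1.05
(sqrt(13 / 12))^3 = 13 *sqrt(39) / 72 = 1.13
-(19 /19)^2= -1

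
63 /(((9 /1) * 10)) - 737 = -7363 /10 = -736.30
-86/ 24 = -43/ 12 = -3.58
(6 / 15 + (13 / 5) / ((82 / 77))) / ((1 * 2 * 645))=233 / 105780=0.00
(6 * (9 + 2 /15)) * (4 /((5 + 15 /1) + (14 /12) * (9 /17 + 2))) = 111792 /11705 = 9.55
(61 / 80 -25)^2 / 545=3759721 / 3488000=1.08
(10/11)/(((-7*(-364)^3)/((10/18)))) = 25/16711190496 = 0.00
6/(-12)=-1/2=-0.50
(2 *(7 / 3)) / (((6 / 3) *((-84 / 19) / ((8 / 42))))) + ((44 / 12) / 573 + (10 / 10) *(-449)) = -16211849 / 36099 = -449.09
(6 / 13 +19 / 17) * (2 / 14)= 349 / 1547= 0.23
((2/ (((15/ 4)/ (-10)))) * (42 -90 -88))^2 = 4734976/ 9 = 526108.44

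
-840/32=-105/4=-26.25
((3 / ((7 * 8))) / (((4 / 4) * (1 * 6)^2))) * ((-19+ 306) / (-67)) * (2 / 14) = -41 / 45024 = -0.00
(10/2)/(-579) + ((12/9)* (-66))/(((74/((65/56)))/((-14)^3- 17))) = 1143009995/299922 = 3811.02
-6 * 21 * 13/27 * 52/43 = -9464/129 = -73.36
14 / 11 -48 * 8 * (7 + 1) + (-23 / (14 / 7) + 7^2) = -66731 / 22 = -3033.23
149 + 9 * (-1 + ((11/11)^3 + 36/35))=5539/35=158.26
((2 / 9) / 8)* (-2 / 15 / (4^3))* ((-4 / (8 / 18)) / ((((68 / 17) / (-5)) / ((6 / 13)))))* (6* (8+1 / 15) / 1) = -121 / 8320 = -0.01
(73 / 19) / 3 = 73 / 57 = 1.28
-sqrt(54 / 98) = -3 * sqrt(3) / 7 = -0.74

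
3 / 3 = 1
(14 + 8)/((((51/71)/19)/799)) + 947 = 1397707/3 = 465902.33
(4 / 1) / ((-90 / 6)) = -4 / 15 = -0.27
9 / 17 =0.53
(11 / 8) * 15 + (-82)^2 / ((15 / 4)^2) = 897797 / 1800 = 498.78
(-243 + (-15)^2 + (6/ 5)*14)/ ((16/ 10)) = -3/ 4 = -0.75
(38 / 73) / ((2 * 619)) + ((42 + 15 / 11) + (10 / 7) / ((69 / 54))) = 3559729948 / 80026177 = 44.48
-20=-20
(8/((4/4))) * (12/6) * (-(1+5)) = -96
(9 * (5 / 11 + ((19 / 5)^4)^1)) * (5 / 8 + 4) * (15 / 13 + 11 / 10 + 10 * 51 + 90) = 180076327083 / 34375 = 5238584.06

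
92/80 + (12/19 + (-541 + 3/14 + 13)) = -1399171/2660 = -526.00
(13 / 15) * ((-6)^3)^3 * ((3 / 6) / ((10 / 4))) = -43670016 / 25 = -1746800.64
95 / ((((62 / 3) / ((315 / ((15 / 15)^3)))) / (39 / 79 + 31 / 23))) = 150193575 / 56327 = 2666.46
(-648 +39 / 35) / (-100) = 22641 / 3500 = 6.47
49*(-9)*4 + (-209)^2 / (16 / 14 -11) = -427483 / 69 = -6195.41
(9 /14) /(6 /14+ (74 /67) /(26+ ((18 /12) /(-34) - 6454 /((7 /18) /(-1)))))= 681566679 /454448234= 1.50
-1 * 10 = -10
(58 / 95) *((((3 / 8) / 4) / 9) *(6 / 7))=29 / 5320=0.01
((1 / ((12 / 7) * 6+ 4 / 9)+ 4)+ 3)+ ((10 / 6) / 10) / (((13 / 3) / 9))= 5029 / 676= 7.44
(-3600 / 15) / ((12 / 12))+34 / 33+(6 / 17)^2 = -2277866 / 9537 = -238.85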